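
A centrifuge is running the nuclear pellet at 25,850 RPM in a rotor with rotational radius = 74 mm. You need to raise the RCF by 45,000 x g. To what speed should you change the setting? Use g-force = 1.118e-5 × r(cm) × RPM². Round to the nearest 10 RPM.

34820 RPM

r = 74 mm = 7.4 cm
Current RCF = 1.118 × 10⁻⁵ × 7.4 × (25850)² = 1.118 × 10⁻⁵ × 7.4 × 668,222,500 ≈ 55,283.4 × g
Target RCF = 55,283.4 + 45,000 = 100,283.4 × g
N² = 100,283.4 / (8.2732 × 10⁻⁵) = 1,212,147,657
N ≈ √1,212,147,657 ≈ 34,815.9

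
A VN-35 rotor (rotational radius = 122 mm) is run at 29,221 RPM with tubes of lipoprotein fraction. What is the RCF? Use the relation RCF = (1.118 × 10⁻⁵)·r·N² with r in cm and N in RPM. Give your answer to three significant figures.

116000 x g

r = 122 mm = 12.2 cm
RCF = 1.118 × 10⁻⁵ × r × N²
RCF = 1.118 × 10⁻⁵ × 12.2 × (29221)² = 1.118 × 10⁻⁵ × 12.2 × 853,866,841 ≈ 116,464 × g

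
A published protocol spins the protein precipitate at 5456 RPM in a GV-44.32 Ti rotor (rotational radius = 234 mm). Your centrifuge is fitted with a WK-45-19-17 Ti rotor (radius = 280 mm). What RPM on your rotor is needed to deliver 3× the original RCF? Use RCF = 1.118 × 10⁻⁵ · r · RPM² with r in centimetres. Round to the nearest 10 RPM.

Original rotor: r = 234 mm = 23.4 cm
RCF_original = 1.118 × 10⁻⁵ × 23.4 × (5456)² = 1.118 × 10⁻⁵ × 23.4 × 29,767,936 ≈ 7,787.6 × g
Target RCF = 3 × 7,787.6 ≈ 23,362.8 × g
Your rotor: r = 280 mm = 28.0 cm
23,362.8 = 1.118 × 10⁻⁵ × 28 × N²
N² = 23,362.8 / (31.304 × 10⁻⁵) = 74,631,996
N ≈ √74,631,996 ≈ 8,639.0

≈ 8640 RPM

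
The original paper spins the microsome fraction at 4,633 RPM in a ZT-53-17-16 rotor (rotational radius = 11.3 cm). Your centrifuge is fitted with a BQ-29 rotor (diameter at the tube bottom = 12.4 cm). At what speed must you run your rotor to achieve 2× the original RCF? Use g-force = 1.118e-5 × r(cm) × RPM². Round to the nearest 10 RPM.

RCF = 1.118 × 10⁻⁵ × r × N²
RCF_original = 1.118 × 10⁻⁵ × 11.3 × (4633)² = 1.118 × 10⁻⁵ × 11.3 × 21,464,689 ≈ 2,711.7 × g
Target RCF = 2 × 2,711.7 ≈ 5,423.4 × g
Your rotor: r = 12.4 / 2 = 6.2 cm
5,423.4 = 1.118 × 10⁻⁵ × 6.2 × N²
N² = 5,423.4 / (6.9316 × 10⁻⁵) = 78,241,676
N ≈ √78,241,676 ≈ 8,845.4

8850 RPM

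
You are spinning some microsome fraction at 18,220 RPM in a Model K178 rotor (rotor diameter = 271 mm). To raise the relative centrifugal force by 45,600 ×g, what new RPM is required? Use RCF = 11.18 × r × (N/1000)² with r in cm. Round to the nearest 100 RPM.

r = 271 mm / 2 = 135.5 mm = 13.55 cm
Current RCF = 11.18 × 13.55 × (18.22)² = 11.18 × 13.55 × 331.9684 ≈ 50,289.6 × g
Target RCF = 50,289.6 + 45,600 = 95,889.6 × g
(N/1000)² = 95,889.6 / 151.489 = 632.9806
N = 1000 × √632.9806 ≈ 25,159.1

N₂ ≈ 25200 RPM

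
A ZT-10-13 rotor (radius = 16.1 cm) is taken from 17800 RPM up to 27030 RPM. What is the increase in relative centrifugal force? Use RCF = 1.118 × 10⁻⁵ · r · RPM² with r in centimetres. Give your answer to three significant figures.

74500 x g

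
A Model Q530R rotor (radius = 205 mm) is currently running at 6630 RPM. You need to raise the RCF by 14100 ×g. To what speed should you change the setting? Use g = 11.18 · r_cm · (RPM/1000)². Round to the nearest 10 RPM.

r = 205 mm = 20.5 cm
Current RCF = 11.18 × 20.5 × (6.63)² = 11.18 × 20.5 × 43.9569 ≈ 10,074.5 × g
Target RCF = 10,074.5 + 14,100 = 24,174.5 × g
(N/1000)² = 24,174.5 / 229.19 = 105.478
N = 1000 × √105.478 ≈ 10,270.2

10270 RPM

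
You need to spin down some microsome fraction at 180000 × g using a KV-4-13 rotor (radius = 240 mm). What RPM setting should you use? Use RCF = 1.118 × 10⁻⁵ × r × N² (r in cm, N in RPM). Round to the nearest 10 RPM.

25900 RPM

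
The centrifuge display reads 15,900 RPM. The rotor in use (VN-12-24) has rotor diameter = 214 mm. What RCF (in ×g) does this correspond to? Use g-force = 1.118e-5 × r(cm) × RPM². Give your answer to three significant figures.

30200 ×g

r = 214 mm / 2 = 107 mm = 10.7 cm
RCF = 1.118 × 10⁻⁵ × 10.7 × (15900)² = 1.118 × 10⁻⁵ × 10.7 × 252,810,000 ≈ 30,242.6 × g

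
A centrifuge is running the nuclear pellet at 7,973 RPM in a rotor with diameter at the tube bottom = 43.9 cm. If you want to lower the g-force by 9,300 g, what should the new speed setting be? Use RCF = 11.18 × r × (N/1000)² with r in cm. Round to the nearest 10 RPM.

r = 43.9 / 2 = 21.95 cm
Current RCF = 11.18 × 21.95 × (7.973)² = 11.18 × 21.95 × 63.568729 ≈ 15,599.8 × g
Target RCF = 15,599.8 − 9,300 = 6,299.8 × g
(N/1000)² = 6,299.8 / 245.401 = 25.67145
N = 1000 × √25.67145 ≈ 5,066.7

N₂ ≈ 5070 RPM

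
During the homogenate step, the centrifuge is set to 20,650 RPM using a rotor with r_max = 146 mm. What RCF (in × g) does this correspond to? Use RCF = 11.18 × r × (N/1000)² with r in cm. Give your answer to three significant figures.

RCF ≈ 69600 × g

r = 146 mm = 14.6 cm
RCF = 11.18 × r × (N/1000)²
RCF = 11.18 × 14.6 × (20.65)² = 11.18 × 14.6 × 426.4225 ≈ 69,604.1 × g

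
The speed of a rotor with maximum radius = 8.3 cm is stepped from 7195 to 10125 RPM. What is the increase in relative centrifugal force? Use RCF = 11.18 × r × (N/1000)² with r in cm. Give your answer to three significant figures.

≈ 4710 g

RCF₁ = 11.18 × 8.3 × (7.195)² = 11.18 × 8.3 × 51.768025 ≈ 4,803.8 × g
RCF₂ = 11.18 × 8.3 × (10.125)² = 11.18 × 8.3 × 102.515625 ≈ 9,512.8 × g
Increase = 9,512.8 − 4,803.8 = 4,709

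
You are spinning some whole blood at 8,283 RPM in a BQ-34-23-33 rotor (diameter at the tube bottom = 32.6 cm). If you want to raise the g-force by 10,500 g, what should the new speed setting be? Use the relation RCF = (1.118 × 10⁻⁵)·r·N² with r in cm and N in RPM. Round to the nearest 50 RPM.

11250 RPM

r = 32.6 / 2 = 16.3 cm
Current RCF = 1.118 × 10⁻⁵ × 16.3 × (8283)² = 1.118 × 10⁻⁵ × 16.3 × 68,608,089 ≈ 12,502.7 × g
Target RCF = 12,502.7 + 10,500 = 23,002.7 × g
N² = 23,002.7 / (18.2234 × 10⁻⁵) = 126,226,171
N ≈ √126,226,171 ≈ 11,235.0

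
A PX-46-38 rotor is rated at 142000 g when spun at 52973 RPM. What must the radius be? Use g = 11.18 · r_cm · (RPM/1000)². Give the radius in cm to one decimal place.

142000 = 11.18 × r × (52.973)²
r = 142000 / (11.18 × 2806.138729) = 142000 / 31372.63 ≈ 4.526 cm

≈ 4.5 cm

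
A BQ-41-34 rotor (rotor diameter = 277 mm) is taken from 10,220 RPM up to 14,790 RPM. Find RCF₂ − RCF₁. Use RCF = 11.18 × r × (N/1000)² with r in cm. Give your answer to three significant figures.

17700 g

r = 277 mm / 2 = 138.5 mm = 13.85 cm
RCF₁ = 11.18 × 13.85 × (10.22)² = 11.18 × 13.85 × 104.4484 ≈ 16,173.1 × g
RCF₂ = 11.18 × 13.85 × (14.79)² = 11.18 × 13.85 × 218.7441 ≈ 33,871 × g
Increase = 33,871 − 16,173.1 = 17,697.9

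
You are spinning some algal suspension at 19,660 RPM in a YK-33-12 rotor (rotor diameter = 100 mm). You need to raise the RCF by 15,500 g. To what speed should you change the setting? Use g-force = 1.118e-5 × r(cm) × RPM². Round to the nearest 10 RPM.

≈ 25760 RPM

r = 100 mm / 2 = 50 mm = 5 cm
Current RCF = 1.118 × 10⁻⁵ × 5 × (19660)² = 1.118 × 10⁻⁵ × 5 × 386,515,600 ≈ 21,606.2 × g
Target RCF = 21,606.2 + 15,500 = 37,106.2 × g
N² = 37,106.2 / (5.59 × 10⁻⁵) = 663,796,064
N ≈ √663,796,064 ≈ 25,764.2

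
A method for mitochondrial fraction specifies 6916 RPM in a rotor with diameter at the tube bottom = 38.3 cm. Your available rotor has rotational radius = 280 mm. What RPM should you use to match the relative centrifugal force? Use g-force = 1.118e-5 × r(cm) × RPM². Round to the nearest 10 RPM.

Original rotor: r = 38.3 / 2 = 19.15 cm
RCF = 1.118 × 10⁻⁵ × r × N²
RCF_original = 1.118 × 10⁻⁵ × 19.15 × (6916)² = 1.118 × 10⁻⁵ × 19.15 × 47,831,056 ≈ 10,240.5 × g
Your rotor: r = 280 mm = 28.0 cm
10,240.5 = 1.118 × 10⁻⁵ × 28 × N²
N² = 10,240.5 / (31.304 × 10⁻⁵) = 32,713,072
N ≈ √32,713,072 ≈ 5,719.5

5720 RPM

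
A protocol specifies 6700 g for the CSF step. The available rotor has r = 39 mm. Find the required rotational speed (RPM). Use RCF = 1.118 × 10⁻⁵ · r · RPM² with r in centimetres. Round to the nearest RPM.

N ≈ 12396 RPM

r = 39 mm = 3.9 cm
6,700 = 1.118 × 10⁻⁵ × 3.9 × N²
N² = 6,700 / (4.3602 × 10⁻⁵) = 153,662,676
N ≈ √153,662,676 ≈ 12,396.1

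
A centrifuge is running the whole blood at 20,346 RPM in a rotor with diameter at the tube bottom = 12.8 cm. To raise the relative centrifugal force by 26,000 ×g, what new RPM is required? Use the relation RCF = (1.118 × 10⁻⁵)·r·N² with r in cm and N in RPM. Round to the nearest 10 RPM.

r = 12.8 / 2 = 6.4 cm
Current RCF = 1.118 × 10⁻⁵ × 6.4 × (20346)² = 1.118 × 10⁻⁵ × 6.4 × 413,959,716 ≈ 29,619.6 × g
Target RCF = 29,619.6 + 26,000 = 55,619.6 × g
N² = 55,619.6 / (7.1552 × 10⁻⁵) = 777,331,172
N ≈ √777,331,172 ≈ 27,880.7

≈ 27880 RPM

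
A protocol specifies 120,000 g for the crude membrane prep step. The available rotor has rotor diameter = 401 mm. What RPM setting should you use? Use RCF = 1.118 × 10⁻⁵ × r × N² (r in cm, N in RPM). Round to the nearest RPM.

≈ 23137 RPM

r = 401 mm / 2 = 200.5 mm = 20.05 cm
120,000 = 1.118 × 10⁻⁵ × 20.05 × N²
N² = 120,000 / (22.4159 × 10⁻⁵) = 535,334,294
N ≈ √535,334,294 ≈ 23,137.3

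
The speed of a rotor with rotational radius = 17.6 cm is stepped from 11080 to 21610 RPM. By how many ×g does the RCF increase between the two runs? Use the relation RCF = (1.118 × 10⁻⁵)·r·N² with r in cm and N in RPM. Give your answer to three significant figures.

RCF₁ = 1.118 × 10⁻⁵ × 17.6 × (11080)² = 1.118 × 10⁻⁵ × 17.6 × 122,766,400 ≈ 24,156.5 × g
RCF₂ = 1.118 × 10⁻⁵ × 17.6 × (21610)² = 1.118 × 10⁻⁵ × 17.6 × 466,992,100 ≈ 91,889.1 × g
Increase = 91,889.1 − 24,156.5 = 67,732.6

67700 ×g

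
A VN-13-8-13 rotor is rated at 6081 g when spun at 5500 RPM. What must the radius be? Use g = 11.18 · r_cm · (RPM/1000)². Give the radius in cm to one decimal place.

18.0 cm

6081 = 11.18 × r × (5.5)²
r = 6081 / (11.18 × 30.25) = 6081 / 338.195 ≈ 17.981 cm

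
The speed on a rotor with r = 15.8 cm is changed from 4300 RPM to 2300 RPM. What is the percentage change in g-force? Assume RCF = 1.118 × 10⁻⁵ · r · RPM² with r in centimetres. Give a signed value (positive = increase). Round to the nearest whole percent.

RCF ∝ N², so the ratio is (2300/4300)² = (0.534884)² = 0.2861.
Change = 0.2861 − 1 = -0.7139 → -71.4%.

-71%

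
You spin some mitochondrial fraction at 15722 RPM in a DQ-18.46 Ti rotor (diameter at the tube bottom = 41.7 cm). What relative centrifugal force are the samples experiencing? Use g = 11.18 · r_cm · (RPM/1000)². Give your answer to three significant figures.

≈ 57600 × g

r = 41.7 / 2 = 20.85 cm
RCF = 11.18 × 20.85 × (15.722)² = 11.18 × 20.85 × 247.181284 ≈ 57,618.7 × g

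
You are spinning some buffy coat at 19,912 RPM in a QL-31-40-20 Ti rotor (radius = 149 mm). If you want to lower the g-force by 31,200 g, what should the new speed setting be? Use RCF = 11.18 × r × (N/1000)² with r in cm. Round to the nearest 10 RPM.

r = 149 mm = 14.9 cm
Current RCF = 11.18 × 14.9 × (19.912)² = 11.18 × 14.9 × 396.487744 ≈ 66,047.7 × g
Target RCF = 66,047.7 − 31,200 = 34,847.7 × g
(N/1000)² = 34,847.7 / 166.582 = 209.1925
N = 1000 × √209.1925 ≈ 14,463.5

N₂ ≈ 14460 RPM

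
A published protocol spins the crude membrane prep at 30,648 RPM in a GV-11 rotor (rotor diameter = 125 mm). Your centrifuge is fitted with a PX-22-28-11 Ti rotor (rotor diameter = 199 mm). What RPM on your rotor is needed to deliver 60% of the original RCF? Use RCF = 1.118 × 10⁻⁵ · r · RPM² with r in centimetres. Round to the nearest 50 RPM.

≈ 18800 RPM

Original rotor: r = 125 mm / 2 = 62.5 mm = 6.25 cm
RCF_original = 1.118 × 10⁻⁵ × 6.25 × (30648)² = 1.118 × 10⁻⁵ × 6.25 × 939,299,904 ≈ 65,633.6 × g
Target RCF = 0.6 × 65,633.6 ≈ 39,380.2 × g
Your rotor: r = 199 mm / 2 = 99.5 mm = 9.95 cm
39,380.2 = 1.118 × 10⁻⁵ × 9.95 × N²
N² = 39,380.2 / (11.1241 × 10⁻⁵) = 354,007,965
N ≈ √354,007,965 ≈ 18,815.1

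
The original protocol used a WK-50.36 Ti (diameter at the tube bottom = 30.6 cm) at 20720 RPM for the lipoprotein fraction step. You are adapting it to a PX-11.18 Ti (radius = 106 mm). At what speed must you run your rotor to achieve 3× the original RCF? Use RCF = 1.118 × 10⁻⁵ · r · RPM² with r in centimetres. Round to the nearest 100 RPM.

Original rotor: r = 30.6 / 2 = 15.3 cm
RCF = 1.118 × 10⁻⁵ × r × N²
RCF_original = 1.118 × 10⁻⁵ × 15.3 × (20720)² = 1.118 × 10⁻⁵ × 15.3 × 429,318,400 ≈ 73,436.6 × g
Target RCF = 3 × 73,436.6 ≈ 220,309.8 × g
Your rotor: r = 106 mm = 10.6 cm
220,309.8 = 1.118 × 10⁻⁵ × 10.6 × N²
N² = 220,309.8 / (11.8508 × 10⁻⁵) = 1,859,028,926
N ≈ √1,859,028,926 ≈ 43,116.5

≈ 43100 RPM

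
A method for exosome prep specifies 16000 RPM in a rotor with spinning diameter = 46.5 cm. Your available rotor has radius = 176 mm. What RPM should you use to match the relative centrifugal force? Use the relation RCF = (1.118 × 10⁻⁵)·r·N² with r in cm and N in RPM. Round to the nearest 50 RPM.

Original rotor: r = 46.5 / 2 = 23.25 cm
RCF_original = 1.118 × 10⁻⁵ × 23.25 × (16000)² = 1.118 × 10⁻⁵ × 23.25 × 256,000,000 ≈ 66,543.4 × g
Your rotor: r = 176 mm = 17.6 cm
66,543.4 = 1.118 × 10⁻⁵ × 17.6 × N²
N² = 66,543.4 / (19.6768 × 10⁻⁵) = 338,182,021
N ≈ √338,182,021 ≈ 18,389.7

≈ 18400 RPM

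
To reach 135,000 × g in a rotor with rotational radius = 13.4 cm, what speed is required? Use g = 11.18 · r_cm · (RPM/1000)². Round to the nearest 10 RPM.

N ≈ 30020 RPM

135,000 = 11.18 × 13.4 × (N/1000)²
(N/1000)² = 135,000 / 149.812 = 901.1294
N = 1000 × √901.1294 ≈ 30,018.8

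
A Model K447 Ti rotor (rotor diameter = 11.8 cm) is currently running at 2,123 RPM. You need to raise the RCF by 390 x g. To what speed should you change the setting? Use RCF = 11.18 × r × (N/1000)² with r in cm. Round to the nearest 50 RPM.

r = 11.8 / 2 = 5.9 cm
Current RCF = 11.18 × 5.9 × (2.123)² = 11.18 × 5.9 × 4.507129 ≈ 297.3 × g
Target RCF = 297.3 + 390 = 687.3 × g
(N/1000)² = 687.3 / 65.962 = 10.41964
N = 1000 × √10.41964 ≈ 3,227.9

3250 RPM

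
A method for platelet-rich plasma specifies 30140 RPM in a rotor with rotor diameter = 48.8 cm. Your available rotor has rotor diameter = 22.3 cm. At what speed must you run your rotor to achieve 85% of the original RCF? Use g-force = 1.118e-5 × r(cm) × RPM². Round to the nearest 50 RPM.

Original rotor: r = 48.8 / 2 = 24.4 cm
RCF_original = 1.118 × 10⁻⁵ × 24.4 × (30140)² = 1.118 × 10⁻⁵ × 24.4 × 908,419,600 ≈ 247,809.6 × g
Target RCF = 0.85 × 247,809.6 ≈ 210,638.2 × g
Your rotor: r = 22.3 / 2 = 11.15 cm
210,638.2 = 1.118 × 10⁻⁵ × 11.15 × N²
N² = 210,638.2 / (12.4657 × 10⁻⁵) = 1,689,742,253
N ≈ √1,689,742,253 ≈ 41,106.5

≈ 41100 RPM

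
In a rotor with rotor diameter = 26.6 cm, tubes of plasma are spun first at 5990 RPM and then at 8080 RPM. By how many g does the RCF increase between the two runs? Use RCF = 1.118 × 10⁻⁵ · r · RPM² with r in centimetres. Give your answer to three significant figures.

r = 26.6 / 2 = 13.3 cm
RCF₁ = 1.118 × 10⁻⁵ × 13.3 × (5990)² = 1.118 × 10⁻⁵ × 13.3 × 35,880,100 ≈ 5,335.2 × g
RCF₂ = 1.118 × 10⁻⁵ × 13.3 × (8080)² = 1.118 × 10⁻⁵ × 13.3 × 65,286,400 ≈ 9,707.7 × g
Increase = 9,707.7 − 5,335.2 = 4,372.5

4370 g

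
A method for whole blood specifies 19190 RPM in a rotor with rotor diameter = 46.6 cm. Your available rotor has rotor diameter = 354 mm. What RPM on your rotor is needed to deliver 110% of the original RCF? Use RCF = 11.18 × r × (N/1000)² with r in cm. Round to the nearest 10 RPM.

Original rotor: r = 46.6 / 2 = 23.3 cm
RCF_original = 11.18 × 23.3 × (19.19)² = 11.18 × 23.3 × 368.2561 ≈ 95,928.5 × g
Target RCF = 1.1 × 95,928.5 ≈ 105,521.4 × g
Your rotor: r = 354 mm / 2 = 177 mm = 17.7 cm
105,521.4 = 11.18 × 17.7 × (N/1000)²
(N/1000)² = 105,521.4 / 197.886 = 533.2434
N = 1000 × √533.2434 ≈ 23,092.1

23090 RPM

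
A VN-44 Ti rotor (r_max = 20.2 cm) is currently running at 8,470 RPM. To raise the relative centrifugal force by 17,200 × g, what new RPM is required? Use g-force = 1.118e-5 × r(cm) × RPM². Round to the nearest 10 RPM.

12160 RPM

Current RCF = 1.118 × 10⁻⁵ × 20.2 × (8470)² = 1.118 × 10⁻⁵ × 20.2 × 71,740,900 ≈ 16,201.7 × g
Target RCF = 16,201.7 + 17,200 = 33,401.7 × g
N² = 33,401.7 / (22.5836 × 10⁻⁵) = 147,902,460
N ≈ √147,902,460 ≈ 12,161.5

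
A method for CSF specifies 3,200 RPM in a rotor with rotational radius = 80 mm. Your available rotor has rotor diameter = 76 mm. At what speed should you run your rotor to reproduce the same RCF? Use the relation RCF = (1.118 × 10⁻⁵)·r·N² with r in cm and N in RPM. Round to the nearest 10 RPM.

4640 RPM

Original rotor: r = 80 mm = 8.0 cm
RCF_original = 1.118 × 10⁻⁵ × 8 × (3200)² = 1.118 × 10⁻⁵ × 8 × 10,240,000 ≈ 915.9 × g
Your rotor: r = 76 mm / 2 = 38 mm = 3.8 cm
915.9 = 1.118 × 10⁻⁵ × 3.8 × N²
N² = 915.9 / (4.2484 × 10⁻⁵) = 21,558,704
N ≈ √21,558,704 ≈ 4,643.1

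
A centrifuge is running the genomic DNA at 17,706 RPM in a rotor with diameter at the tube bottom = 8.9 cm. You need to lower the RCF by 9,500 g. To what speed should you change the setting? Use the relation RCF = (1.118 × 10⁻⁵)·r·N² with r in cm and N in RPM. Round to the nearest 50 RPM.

r = 8.9 / 2 = 4.45 cm
Current RCF = 1.118 × 10⁻⁵ × 4.45 × (17706)² = 1.118 × 10⁻⁵ × 4.45 × 313,502,436 ≈ 15,597.1 × g
Target RCF = 15,597.1 − 9,500 = 6,097.1 × g
N² = 6,097.1 / (4.9751 × 10⁻⁵) = 122,552,311
N ≈ √122,552,311 ≈ 11,070.3

N₂ ≈ 11050 RPM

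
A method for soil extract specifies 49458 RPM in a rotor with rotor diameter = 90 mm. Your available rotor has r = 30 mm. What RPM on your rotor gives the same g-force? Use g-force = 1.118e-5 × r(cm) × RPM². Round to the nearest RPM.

Original rotor: r = 90 mm / 2 = 45 mm = 4.5 cm
RCF_original = 1.118 × 10⁻⁵ × 4.5 × (49458)² = 1.118 × 10⁻⁵ × 4.5 × 2,446,093,764 ≈ 123,063 × g
Your rotor: r = 30 mm = 3.0 cm
123,063 = 1.118 × 10⁻⁵ × 3 × N²
N² = 123,063 / (3.354 × 10⁻⁵) = 3,669,141,324
N ≈ √3,669,141,324 ≈ 60,573.4

60573 RPM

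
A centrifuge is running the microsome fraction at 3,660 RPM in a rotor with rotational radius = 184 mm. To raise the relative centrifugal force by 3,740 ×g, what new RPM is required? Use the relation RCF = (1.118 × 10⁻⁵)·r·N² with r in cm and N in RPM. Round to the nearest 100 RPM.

r = 184 mm = 18.4 cm
Current RCF = 1.118 × 10⁻⁵ × 18.4 × (3660)² = 1.118 × 10⁻⁵ × 18.4 × 13,395,600 ≈ 2,755.6 × g
Target RCF = 2,755.6 + 3,740 = 6,495.6 × g
N² = 6,495.6 / (20.5712 × 10⁻⁵) = 31,576,184
N ≈ √31,576,184 ≈ 5,619.3

N₂ ≈ 5600 RPM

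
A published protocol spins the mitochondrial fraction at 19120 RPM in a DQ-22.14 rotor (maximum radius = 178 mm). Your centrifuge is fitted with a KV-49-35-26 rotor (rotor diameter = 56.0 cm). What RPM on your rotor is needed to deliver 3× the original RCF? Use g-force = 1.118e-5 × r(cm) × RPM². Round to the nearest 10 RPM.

≈ 26400 RPM

Original rotor: r = 178 mm = 17.8 cm
RCF_original = 1.118 × 10⁻⁵ × 17.8 × (19120)² = 1.118 × 10⁻⁵ × 17.8 × 365,574,400 ≈ 72,750.8 × g
Target RCF = 3 × 72,750.8 ≈ 218,252.4 × g
Your rotor: r = 56.0 / 2 = 28 cm
218,252.4 = 1.118 × 10⁻⁵ × 28 × N²
N² = 218,252.4 / (31.304 × 10⁻⁵) = 697,202,913
N ≈ √697,202,913 ≈ 26,404.6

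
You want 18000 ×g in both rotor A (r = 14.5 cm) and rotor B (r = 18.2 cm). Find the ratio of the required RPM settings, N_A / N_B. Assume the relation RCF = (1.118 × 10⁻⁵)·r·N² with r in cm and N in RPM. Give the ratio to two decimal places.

1.12

At fixed RCF, N ∝ 1/√r, so N_A/N_B = √(r_B/r_A) = √(18.2/14.5) = √1.255172 = 1.1203.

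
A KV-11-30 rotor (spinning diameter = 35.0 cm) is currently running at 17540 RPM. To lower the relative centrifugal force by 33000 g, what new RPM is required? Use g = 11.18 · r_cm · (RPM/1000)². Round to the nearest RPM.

N₂ ≈ 11789 RPM

r = 35.0 / 2 = 17.5 cm
Current RCF = 11.18 × 17.5 × (17.54)² = 11.18 × 17.5 × 307.6516 ≈ 60,192 × g
Target RCF = 60,192 − 33,000 = 27,192 × g
(N/1000)² = 27,192 / 195.65 = 138.9829
N = 1000 × √138.9829 ≈ 11,789.1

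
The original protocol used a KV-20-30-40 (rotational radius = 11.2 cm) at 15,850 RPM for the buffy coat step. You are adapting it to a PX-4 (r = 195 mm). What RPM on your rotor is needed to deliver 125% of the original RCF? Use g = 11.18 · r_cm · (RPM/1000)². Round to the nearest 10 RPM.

13430 RPM

RCF_original = 11.18 × 11.2 × (15.85)² = 11.18 × 11.2 × 251.2225 ≈ 31,457.1 × g
Target RCF = 1.25 × 31,457.1 ≈ 39,321.4 × g
Your rotor: r = 195 mm = 19.5 cm
39,321.4 = 11.18 × 19.5 × (N/1000)²
(N/1000)² = 39,321.4 / 218.01 = 180.3651
N = 1000 × √180.3651 ≈ 13,430.0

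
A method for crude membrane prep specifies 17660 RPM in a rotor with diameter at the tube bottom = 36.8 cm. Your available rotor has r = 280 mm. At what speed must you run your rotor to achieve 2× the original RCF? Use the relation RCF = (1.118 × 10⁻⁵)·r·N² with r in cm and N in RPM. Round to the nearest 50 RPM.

≈ 20250 RPM

Original rotor: r = 36.8 / 2 = 18.4 cm
RCF = 1.118 × 10⁻⁵ × r × N²
RCF_original = 1.118 × 10⁻⁵ × 18.4 × (17660)² = 1.118 × 10⁻⁵ × 18.4 × 311,875,600 ≈ 64,156.6 × g
Target RCF = 2 × 64,156.6 ≈ 128,313.2 × g
Your rotor: r = 280 mm = 28.0 cm
128,313.2 = 1.118 × 10⁻⁵ × 28 × N²
N² = 128,313.2 / (31.304 × 10⁻⁵) = 409,893,943
N ≈ √409,893,943 ≈ 20,245.8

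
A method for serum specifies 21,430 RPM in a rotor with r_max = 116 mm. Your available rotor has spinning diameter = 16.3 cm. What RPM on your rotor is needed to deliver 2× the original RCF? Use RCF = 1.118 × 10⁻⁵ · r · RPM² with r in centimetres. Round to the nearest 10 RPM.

≈ 36160 RPM

Original rotor: r = 116 mm = 11.6 cm
RCF = 1.118 × 10⁻⁵ × r × N²
RCF_original = 1.118 × 10⁻⁵ × 11.6 × (21430)² = 1.118 × 10⁻⁵ × 11.6 × 459,244,900 ≈ 59,558.6 × g
Target RCF = 2 × 59,558.6 ≈ 119,117.2 × g
Your rotor: r = 16.3 / 2 = 8.15 cm
119,117.2 = 1.118 × 10⁻⁵ × 8.15 × N²
N² = 119,117.2 / (9.1117 × 10⁻⁵) = 1,307,299,406
N ≈ √1,307,299,406 ≈ 36,156.6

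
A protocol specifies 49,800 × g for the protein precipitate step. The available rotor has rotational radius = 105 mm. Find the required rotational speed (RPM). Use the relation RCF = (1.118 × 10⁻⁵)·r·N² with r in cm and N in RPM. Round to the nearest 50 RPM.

≈ 20600 RPM

r = 105 mm = 10.5 cm
49,800 = 1.118 × 10⁻⁵ × 10.5 × N²
N² = 49,800 / (11.739 × 10⁻⁵) = 424,226,936
N ≈ √424,226,936 ≈ 20,596.8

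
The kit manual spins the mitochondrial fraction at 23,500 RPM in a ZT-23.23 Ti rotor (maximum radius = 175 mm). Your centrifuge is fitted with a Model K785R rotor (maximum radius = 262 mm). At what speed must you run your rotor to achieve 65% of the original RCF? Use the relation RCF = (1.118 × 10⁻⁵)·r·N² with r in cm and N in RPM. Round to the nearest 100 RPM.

Original rotor: r = 175 mm = 17.5 cm
RCF = 1.118 × 10⁻⁵ × r × N²
RCF_original = 1.118 × 10⁻⁵ × 17.5 × (23500)² = 1.118 × 10⁻⁵ × 17.5 × 552,250,000 ≈ 108,047.7 × g
Target RCF = 0.65 × 108,047.7 ≈ 70,231 × g
Your rotor: r = 262 mm = 26.2 cm
70,231 = 1.118 × 10⁻⁵ × 26.2 × N²
N² = 70,231 / (29.2916 × 10⁻⁵) = 239,764,984
N ≈ √239,764,984 ≈ 15,484.3

≈ 15500 RPM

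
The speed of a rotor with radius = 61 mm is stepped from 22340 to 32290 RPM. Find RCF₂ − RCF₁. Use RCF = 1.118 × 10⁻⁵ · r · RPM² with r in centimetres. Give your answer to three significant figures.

37100 × g

r = 61 mm = 6.1 cm
RCF₁ = 1.118 × 10⁻⁵ × 6.1 × (22340)² = 1.118 × 10⁻⁵ × 6.1 × 499,075,600 ≈ 34,036 × g
RCF₂ = 1.118 × 10⁻⁵ × 6.1 × (32290)² = 1.118 × 10⁻⁵ × 6.1 × 1,042,644,100 ≈ 71,106.2 × g
Increase = 71,106.2 − 34,036 = 37,070.2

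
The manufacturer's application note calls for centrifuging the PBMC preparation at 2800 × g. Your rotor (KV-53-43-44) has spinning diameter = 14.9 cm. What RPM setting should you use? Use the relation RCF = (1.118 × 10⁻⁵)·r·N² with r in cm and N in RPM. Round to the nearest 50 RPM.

5800 RPM

r = 14.9 / 2 = 7.45 cm
2,800 = 1.118 × 10⁻⁵ × 7.45 × N²
N² = 2,800 / (8.3291 × 10⁻⁵) = 33,617,077
N ≈ √33,617,077 ≈ 5,798.0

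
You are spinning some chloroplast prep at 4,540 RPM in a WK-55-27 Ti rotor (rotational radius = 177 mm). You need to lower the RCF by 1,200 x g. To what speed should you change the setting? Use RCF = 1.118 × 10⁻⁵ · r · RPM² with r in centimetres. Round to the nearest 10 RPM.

≈ 3810 RPM

r = 177 mm = 17.7 cm
Current RCF = 1.118 × 10⁻⁵ × 17.7 × (4540)² = 1.118 × 10⁻⁵ × 17.7 × 20,611,600 ≈ 4,078.7 × g
Target RCF = 4,078.7 − 1,200 = 2,878.7 × g
N² = 2,878.7 / (19.7886 × 10⁻⁵) = 14,547,265
N ≈ √14,547,265 ≈ 3,814.1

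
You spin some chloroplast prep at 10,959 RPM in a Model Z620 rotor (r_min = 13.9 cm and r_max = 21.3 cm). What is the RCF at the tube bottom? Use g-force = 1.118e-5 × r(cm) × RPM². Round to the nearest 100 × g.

28600 x g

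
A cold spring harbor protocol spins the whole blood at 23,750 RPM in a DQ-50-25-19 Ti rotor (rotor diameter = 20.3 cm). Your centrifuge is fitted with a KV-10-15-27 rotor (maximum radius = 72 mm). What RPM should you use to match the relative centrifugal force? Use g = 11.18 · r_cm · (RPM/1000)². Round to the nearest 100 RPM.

Original rotor: r = 20.3 / 2 = 10.15 cm
RCF = 11.18 × r × (N/1000)²
RCF_original = 11.18 × 10.15 × (23.75)² = 11.18 × 10.15 × 564.0625 ≈ 64,008.1 × g
Your rotor: r = 72 mm = 7.2 cm
64,008.1 = 11.18 × 7.2 × (N/1000)²
(N/1000)² = 64,008.1 / 80.496 = 795.1712
N = 1000 × √795.1712 ≈ 28,198.8

≈ 28200 RPM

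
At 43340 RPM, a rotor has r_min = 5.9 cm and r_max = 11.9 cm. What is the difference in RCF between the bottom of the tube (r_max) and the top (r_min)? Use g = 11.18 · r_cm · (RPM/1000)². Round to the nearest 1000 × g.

≈ 126000 x g

RCF_max = 11.18 × 11.9 × (43.34)² = 11.18 × 11.9 × 1,878.3556 ≈ 249,900.2 × g
RCF_min = 11.18 × 5.9 × (43.34)² = 11.18 × 5.9 × 1,878.3556 ≈ 123,900.1 × g
ΔRCF = 249,900.2 − 123,900.1 = 126,000.1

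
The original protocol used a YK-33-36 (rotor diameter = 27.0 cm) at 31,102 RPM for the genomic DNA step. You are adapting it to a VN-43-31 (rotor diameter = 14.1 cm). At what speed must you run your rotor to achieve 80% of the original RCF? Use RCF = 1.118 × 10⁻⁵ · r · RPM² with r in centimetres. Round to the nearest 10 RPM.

38500 RPM

Original rotor: r = 27.0 / 2 = 13.5 cm
RCF_original = 1.118 × 10⁻⁵ × 13.5 × (31102)² = 1.118 × 10⁻⁵ × 13.5 × 967,334,404 ≈ 145,999.8 × g
Target RCF = 0.8 × 145,999.8 ≈ 116,799.8 × g
Your rotor: r = 14.1 / 2 = 7.05 cm
116,799.8 = 1.118 × 10⁻⁵ × 7.05 × N²
N² = 116,799.8 / (7.8819 × 10⁻⁵) = 1,481,873,660
N ≈ √1,481,873,660 ≈ 38,495.1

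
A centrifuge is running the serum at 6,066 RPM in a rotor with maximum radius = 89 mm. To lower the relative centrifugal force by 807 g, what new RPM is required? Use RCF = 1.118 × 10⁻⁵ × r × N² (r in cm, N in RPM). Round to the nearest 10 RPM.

≈ 5360 RPM

r = 89 mm = 8.9 cm
Current RCF = 1.118 × 10⁻⁵ × 8.9 × (6066)² = 1.118 × 10⁻⁵ × 8.9 × 36,796,356 ≈ 3,661.3 × g
Target RCF = 3,661.3 − 807 = 2,854.3 × g
N² = 2,854.3 / (9.9502 × 10⁻⁵) = 28,685,856
N ≈ √28,685,856 ≈ 5,355.9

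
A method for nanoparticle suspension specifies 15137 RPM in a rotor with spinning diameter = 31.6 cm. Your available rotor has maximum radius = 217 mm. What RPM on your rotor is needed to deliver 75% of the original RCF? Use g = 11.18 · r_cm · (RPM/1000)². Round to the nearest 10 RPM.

Original rotor: r = 31.6 / 2 = 15.8 cm
RCF = 11.18 × r × (N/1000)²
RCF_original = 11.18 × 15.8 × (15.137)² = 11.18 × 15.8 × 229.128769 ≈ 40,474.2 × g
Target RCF = 0.75 × 40,474.2 ≈ 30,355.6 × g
Your rotor: r = 217 mm = 21.7 cm
30,355.6 = 11.18 × 21.7 × (N/1000)²
(N/1000)² = 30,355.6 / 242.606 = 125.123
N = 1000 × √125.123 ≈ 11,185.8

≈ 11190 RPM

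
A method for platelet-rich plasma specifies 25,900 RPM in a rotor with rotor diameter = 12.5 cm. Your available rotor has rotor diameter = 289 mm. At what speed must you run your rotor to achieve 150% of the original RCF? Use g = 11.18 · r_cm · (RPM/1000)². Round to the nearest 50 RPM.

20850 RPM

Original rotor: r = 12.5 / 2 = 6.25 cm
RCF = 11.18 × r × (N/1000)²
RCF_original = 11.18 × 6.25 × (25.9)² = 11.18 × 6.25 × 670.81 ≈ 46,872.8 × g
Target RCF = 1.5 × 46,872.8 ≈ 70,309.2 × g
Your rotor: r = 289 mm / 2 = 144.5 mm = 14.45 cm
70,309.2 = 11.18 × 14.45 × (N/1000)²
(N/1000)² = 70,309.2 / 161.551 = 435.2136
N = 1000 × √435.2136 ≈ 20,861.8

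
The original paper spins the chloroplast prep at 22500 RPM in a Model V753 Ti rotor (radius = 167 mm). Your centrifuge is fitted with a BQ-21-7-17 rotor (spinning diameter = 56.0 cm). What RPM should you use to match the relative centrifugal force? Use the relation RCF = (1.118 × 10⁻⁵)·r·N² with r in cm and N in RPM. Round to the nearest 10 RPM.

≈ 17380 RPM

Original rotor: r = 167 mm = 16.7 cm
RCF = 1.118 × 10⁻⁵ × r × N²
RCF_original = 1.118 × 10⁻⁵ × 16.7 × (22500)² = 1.118 × 10⁻⁵ × 16.7 × 506,250,000 ≈ 94,519.9 × g
Your rotor: r = 56.0 / 2 = 28 cm
94,519.9 = 1.118 × 10⁻⁵ × 28 × N²
N² = 94,519.9 / (31.304 × 10⁻⁵) = 301,941,924
N ≈ √301,941,924 ≈ 17,376.5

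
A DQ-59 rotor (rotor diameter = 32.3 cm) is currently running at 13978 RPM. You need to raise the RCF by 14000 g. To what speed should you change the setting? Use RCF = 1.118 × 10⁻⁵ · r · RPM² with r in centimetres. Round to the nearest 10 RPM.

N₂ ≈ 16520 RPM

r = 32.3 / 2 = 16.15 cm
Current RCF = 1.118 × 10⁻⁵ × 16.15 × (13978)² = 1.118 × 10⁻⁵ × 16.15 × 195,384,484 ≈ 35,278 × g
Target RCF = 35,278 + 14,000 = 49,278 × g
N² = 49,278 / (18.0557 × 10⁻⁵) = 272,922,124
N ≈ √272,922,124 ≈ 16,520.4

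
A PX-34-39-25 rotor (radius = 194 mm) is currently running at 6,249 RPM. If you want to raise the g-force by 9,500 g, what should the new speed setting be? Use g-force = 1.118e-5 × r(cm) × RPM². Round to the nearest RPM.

r = 194 mm = 19.4 cm
Current RCF = 1.118 × 10⁻⁵ × 19.4 × (6249)² = 1.118 × 10⁻⁵ × 19.4 × 39,050,001 ≈ 8,469.6 × g
Target RCF = 8,469.6 + 9,500 = 17,969.6 × g
N² = 17,969.6 / (21.6892 × 10⁻⁵) = 82,850,451
N ≈ √82,850,451 ≈ 9,102.2

9102 RPM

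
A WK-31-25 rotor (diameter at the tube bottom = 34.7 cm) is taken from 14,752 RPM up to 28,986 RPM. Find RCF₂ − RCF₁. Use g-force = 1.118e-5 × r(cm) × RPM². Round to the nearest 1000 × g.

r = 34.7 / 2 = 17.35 cm
RCF₁ = 1.118 × 10⁻⁵ × 17.35 × (14752)² = 1.118 × 10⁻⁵ × 17.35 × 217,621,504 ≈ 42,212.7 × g
RCF₂ = 1.118 × 10⁻⁵ × 17.35 × (28986)² = 1.118 × 10⁻⁵ × 17.35 × 840,188,196 ≈ 162,973.8 × g
Increase = 162,973.8 − 42,212.7 = 120,761.1

121000 × g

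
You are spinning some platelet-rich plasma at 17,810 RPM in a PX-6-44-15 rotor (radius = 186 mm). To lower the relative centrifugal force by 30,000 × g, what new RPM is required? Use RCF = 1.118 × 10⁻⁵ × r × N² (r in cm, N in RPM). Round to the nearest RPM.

≈ 13150 RPM

r = 186 mm = 18.6 cm
Current RCF = 1.118 × 10⁻⁵ × 18.6 × (17810)² = 1.118 × 10⁻⁵ × 18.6 × 317,196,100 ≈ 65,960.3 × g
Target RCF = 65,960.3 − 30,000 = 35,960.3 × g
N² = 35,960.3 / (20.7948 × 10⁻⁵) = 172,929,290
N ≈ √172,929,290 ≈ 13,150.3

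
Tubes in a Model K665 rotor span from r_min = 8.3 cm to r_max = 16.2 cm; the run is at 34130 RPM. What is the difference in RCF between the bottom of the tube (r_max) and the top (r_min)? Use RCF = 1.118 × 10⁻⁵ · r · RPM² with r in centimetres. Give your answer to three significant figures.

RCF_max = 1.118 × 10⁻⁵ × 16.2 × (34130)² = 1.118 × 10⁻⁵ × 16.2 × 1,164,856,900 ≈ 210,974.2 × g
RCF_min = 1.118 × 10⁻⁵ × 8.3 × (34130)² = 1.118 × 10⁻⁵ × 8.3 × 1,164,856,900 ≈ 108,091.7 × g
ΔRCF = 210,974.2 − 108,091.7 = 102,882.5

103000 ×g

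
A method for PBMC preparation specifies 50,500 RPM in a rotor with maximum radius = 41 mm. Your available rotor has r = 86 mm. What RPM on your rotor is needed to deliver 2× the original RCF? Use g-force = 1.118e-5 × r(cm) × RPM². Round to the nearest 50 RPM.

49300 RPM

Original rotor: r = 41 mm = 4.1 cm
RCF_original = 1.118 × 10⁻⁵ × 4.1 × (50500)² = 1.118 × 10⁻⁵ × 4.1 × 2,550,250,000 ≈ 116,898.4 × g
Target RCF = 2 × 116,898.4 ≈ 233,796.8 × g
Your rotor: r = 86 mm = 8.6 cm
233,796.8 = 1.118 × 10⁻⁵ × 8.6 × N²
N² = 233,796.8 / (9.6148 × 10⁻⁵) = 2,431,634,563
N ≈ √2,431,634,563 ≈ 49,311.6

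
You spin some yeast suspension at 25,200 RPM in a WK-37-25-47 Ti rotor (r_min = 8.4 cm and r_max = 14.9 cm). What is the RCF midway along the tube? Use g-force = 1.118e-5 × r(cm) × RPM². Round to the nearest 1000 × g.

83000 g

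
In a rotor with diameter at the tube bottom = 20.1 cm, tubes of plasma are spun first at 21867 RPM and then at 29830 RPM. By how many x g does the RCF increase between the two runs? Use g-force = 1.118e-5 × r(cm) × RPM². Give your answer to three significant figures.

r = 20.1 / 2 = 10.05 cm
RCF₁ = 1.118 × 10⁻⁵ × 10.05 × (21867)² = 1.118 × 10⁻⁵ × 10.05 × 478,165,689 ≈ 53,726.2 × g
RCF₂ = 1.118 × 10⁻⁵ × 10.05 × (29830)² = 1.118 × 10⁻⁵ × 10.05 × 889,828,900 ≈ 99,980.3 × g
Increase = 99,980.3 − 53,726.2 = 46,254.1

≈ 46300 x g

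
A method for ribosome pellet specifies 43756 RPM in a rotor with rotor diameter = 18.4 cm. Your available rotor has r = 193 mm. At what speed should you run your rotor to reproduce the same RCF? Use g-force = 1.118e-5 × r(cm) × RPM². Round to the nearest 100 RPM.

≈ 30200 RPM

Original rotor: r = 18.4 / 2 = 9.2 cm
RCF = 1.118 × 10⁻⁵ × r × N²
RCF_original = 1.118 × 10⁻⁵ × 9.2 × (43756)² = 1.118 × 10⁻⁵ × 9.2 × 1,914,587,536 ≈ 196,926.8 × g
Your rotor: r = 193 mm = 19.3 cm
196,926.8 = 1.118 × 10⁻⁵ × 19.3 × N²
N² = 196,926.8 / (21.5774 × 10⁻⁵) = 912,653,054
N ≈ √912,653,054 ≈ 30,210.1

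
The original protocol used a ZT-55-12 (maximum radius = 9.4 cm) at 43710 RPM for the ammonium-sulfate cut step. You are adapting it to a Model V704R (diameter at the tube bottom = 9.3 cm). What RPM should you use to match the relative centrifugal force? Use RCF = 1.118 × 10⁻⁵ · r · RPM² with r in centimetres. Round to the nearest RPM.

RCF_original = 1.118 × 10⁻⁵ × 9.4 × (43710)² = 1.118 × 10⁻⁵ × 9.4 × 1,910,564,100 ≈ 200,785 × g
Your rotor: r = 9.3 / 2 = 4.65 cm
200,785 = 1.118 × 10⁻⁵ × 4.65 × N²
N² = 200,785 / (5.1987 × 10⁻⁵) = 3,862,215,554
N ≈ √3,862,215,554 ≈ 62,146.7

62147 RPM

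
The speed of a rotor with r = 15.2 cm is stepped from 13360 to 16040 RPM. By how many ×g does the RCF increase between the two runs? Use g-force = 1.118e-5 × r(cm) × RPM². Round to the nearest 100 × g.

13400 ×g

RCF₁ = 1.118 × 10⁻⁵ × 15.2 × (13360)² = 1.118 × 10⁻⁵ × 15.2 × 178,489,600 ≈ 30,331.8 × g
RCF₂ = 1.118 × 10⁻⁵ × 15.2 × (16040)² = 1.118 × 10⁻⁵ × 15.2 × 257,281,600 ≈ 43,721.4 × g
Increase = 43,721.4 − 30,331.8 = 13,389.6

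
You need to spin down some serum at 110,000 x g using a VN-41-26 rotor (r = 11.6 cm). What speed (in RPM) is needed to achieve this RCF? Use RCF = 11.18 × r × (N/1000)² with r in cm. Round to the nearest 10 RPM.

≈ 29120 RPM

110,000 = 11.18 × 11.6 × (N/1000)²
(N/1000)² = 110,000 / 129.688 = 848.1895
N = 1000 × √848.1895 ≈ 29,123.7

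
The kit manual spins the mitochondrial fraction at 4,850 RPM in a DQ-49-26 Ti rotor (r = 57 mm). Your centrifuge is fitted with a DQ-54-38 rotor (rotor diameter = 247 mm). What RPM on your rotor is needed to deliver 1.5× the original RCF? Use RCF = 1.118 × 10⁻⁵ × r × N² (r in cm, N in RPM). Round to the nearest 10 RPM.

Original rotor: r = 57 mm = 5.7 cm
RCF = 1.118 × 10⁻⁵ × r × N²
RCF_original = 1.118 × 10⁻⁵ × 5.7 × (4850)² = 1.118 × 10⁻⁵ × 5.7 × 23,522,500 ≈ 1,499 × g
Target RCF = 1.5 × 1,499 ≈ 2,248.5 × g
Your rotor: r = 247 mm / 2 = 123.5 mm = 12.35 cm
2,248.5 = 1.118 × 10⁻⁵ × 12.35 × N²
N² = 2,248.5 / (13.8073 × 10⁻⁵) = 16,284,864
N ≈ √16,284,864 ≈ 4,035.5

4040 RPM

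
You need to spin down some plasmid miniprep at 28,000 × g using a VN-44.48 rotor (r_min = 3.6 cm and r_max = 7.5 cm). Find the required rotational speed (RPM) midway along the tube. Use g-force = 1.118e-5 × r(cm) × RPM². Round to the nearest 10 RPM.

r_avg = (3.6 + 7.5) / 2 = 5.55 cm
28,000 = 1.118 × 10⁻⁵ × 5.55 × N²
N² = 28,000 / (6.2049 × 10⁻⁵) = 451,256,265
N ≈ √451,256,265 ≈ 21,242.8

N ≈ 21240 RPM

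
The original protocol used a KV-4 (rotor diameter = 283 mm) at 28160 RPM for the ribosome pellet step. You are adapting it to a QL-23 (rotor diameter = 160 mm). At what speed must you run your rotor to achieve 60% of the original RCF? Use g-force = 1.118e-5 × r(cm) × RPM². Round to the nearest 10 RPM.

Original rotor: r = 283 mm / 2 = 141.5 mm = 14.15 cm
RCF = 1.118 × 10⁻⁵ × r × N²
RCF_original = 1.118 × 10⁻⁵ × 14.15 × (28160)² = 1.118 × 10⁻⁵ × 14.15 × 792,985,600 ≈ 125,447.9 × g
Target RCF = 0.6 × 125,447.9 ≈ 75,268.7 × g
Your rotor: r = 160 mm / 2 = 80 mm = 8 cm
75,268.7 = 1.118 × 10⁻⁵ × 8 × N²
N² = 75,268.7 / (8.944 × 10⁻⁵) = 841,555,233
N ≈ √841,555,233 ≈ 29,009.6

≈ 29010 RPM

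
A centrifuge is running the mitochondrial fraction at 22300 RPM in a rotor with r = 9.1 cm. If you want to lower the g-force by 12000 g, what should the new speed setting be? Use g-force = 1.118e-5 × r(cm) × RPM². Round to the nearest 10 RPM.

Current RCF = 1.118 × 10⁻⁵ × 9.1 × (22300)² = 1.118 × 10⁻⁵ × 9.1 × 497,290,000 ≈ 50,593.3 × g
Target RCF = 50,593.3 − 12,000 = 38,593.3 × g
N² = 38,593.3 / (10.1738 × 10⁻⁵) = 379,340,070
N ≈ √379,340,070 ≈ 19,476.7

≈ 19480 RPM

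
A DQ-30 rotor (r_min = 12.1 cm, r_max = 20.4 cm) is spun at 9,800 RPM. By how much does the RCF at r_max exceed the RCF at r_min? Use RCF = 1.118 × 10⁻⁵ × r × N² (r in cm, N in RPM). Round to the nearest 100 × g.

ΔRCF ≈ 8900 x g

RCF_max = 1.118 × 10⁻⁵ × 20.4 × (9800)² = 1.118 × 10⁻⁵ × 20.4 × 96,040,000 ≈ 21,904 × g
RCF_min = 1.118 × 10⁻⁵ × 12.1 × (9800)² = 1.118 × 10⁻⁵ × 12.1 × 96,040,000 ≈ 12,992.1 × g
ΔRCF = 21,904 − 12,992.1 = 8,911.9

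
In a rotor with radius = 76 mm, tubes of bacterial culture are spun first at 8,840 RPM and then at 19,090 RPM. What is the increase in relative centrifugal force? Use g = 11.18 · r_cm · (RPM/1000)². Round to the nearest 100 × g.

24300 g

r = 76 mm = 7.6 cm
RCF₁ = 11.18 × 7.6 × (8.84)² = 11.18 × 7.6 × 78.1456 ≈ 6,639.9 × g
RCF₂ = 11.18 × 7.6 × (19.09)² = 11.18 × 7.6 × 364.4281 ≈ 30,964.7 × g
Increase = 30,964.7 − 6,639.9 = 24,324.8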